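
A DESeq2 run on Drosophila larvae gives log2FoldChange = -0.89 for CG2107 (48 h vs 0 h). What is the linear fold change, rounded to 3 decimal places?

0.540

Fold change = 2^(-0.89) = 0.5396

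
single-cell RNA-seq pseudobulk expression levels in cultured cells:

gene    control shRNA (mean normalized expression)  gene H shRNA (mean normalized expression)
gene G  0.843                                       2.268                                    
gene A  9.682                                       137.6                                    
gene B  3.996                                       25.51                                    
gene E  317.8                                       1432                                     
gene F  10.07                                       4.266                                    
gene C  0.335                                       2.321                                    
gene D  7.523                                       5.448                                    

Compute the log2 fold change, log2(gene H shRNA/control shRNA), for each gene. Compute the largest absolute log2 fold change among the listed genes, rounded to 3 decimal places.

log2(2.268/0.843) = 1.428  (gene G)
log2(137.6/9.682) = 3.829  (gene A)
log2(25.51/3.996) = 2.674  (gene B)
log2(1432/317.8) = 2.172  (gene E)
log2(4.266/10.07) = -1.239  (gene F)
log2(2.321/0.335) = 2.793  (gene C)
log2(5.448/7.523) = -0.466  (gene D)
The largest magnitude belongs to gene A.

3.829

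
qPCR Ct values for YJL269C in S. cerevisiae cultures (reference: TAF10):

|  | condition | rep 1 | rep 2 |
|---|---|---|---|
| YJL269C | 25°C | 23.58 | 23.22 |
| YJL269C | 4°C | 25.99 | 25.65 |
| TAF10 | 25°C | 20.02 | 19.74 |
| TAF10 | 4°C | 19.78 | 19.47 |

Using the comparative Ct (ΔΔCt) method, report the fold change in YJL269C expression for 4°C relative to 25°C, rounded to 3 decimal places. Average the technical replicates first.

0.157

Mean Ct: YJL269C 25°C 23.400; YJL269C 4°C 25.820; TAF10 25°C 19.880; TAF10 4°C 19.625
ΔCt(25°C) = 23.400 − 19.880 = 3.520
ΔCt(4°C) = 25.820 − 19.625 = 6.195
ΔΔCt = 6.195 − 3.520 = 2.675
Fold change = 2^(−2.675) = 0.1566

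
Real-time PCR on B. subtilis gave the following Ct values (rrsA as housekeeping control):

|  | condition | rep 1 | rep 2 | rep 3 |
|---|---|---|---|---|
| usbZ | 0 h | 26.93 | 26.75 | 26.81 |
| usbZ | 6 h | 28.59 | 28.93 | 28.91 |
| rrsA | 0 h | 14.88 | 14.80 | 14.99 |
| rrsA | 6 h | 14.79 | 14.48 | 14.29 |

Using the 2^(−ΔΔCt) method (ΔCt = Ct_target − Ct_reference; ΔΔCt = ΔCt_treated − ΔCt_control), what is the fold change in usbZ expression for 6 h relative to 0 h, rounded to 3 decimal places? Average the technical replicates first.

0.196

Mean Ct: usbZ 0 h 26.830; usbZ 6 h 28.810; rrsA 0 h 14.890; rrsA 6 h 14.520
ΔCt(0 h) = 26.830 − 14.890 = 11.940
ΔCt(6 h) = 28.810 − 14.520 = 14.290
ΔΔCt = 14.290 − 11.940 = 2.350
Fold change = 2^(−2.350) = 0.1961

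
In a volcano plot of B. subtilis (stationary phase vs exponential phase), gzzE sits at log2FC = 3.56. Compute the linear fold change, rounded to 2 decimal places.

Fold change = 2^(3.56) = 11.794

11.79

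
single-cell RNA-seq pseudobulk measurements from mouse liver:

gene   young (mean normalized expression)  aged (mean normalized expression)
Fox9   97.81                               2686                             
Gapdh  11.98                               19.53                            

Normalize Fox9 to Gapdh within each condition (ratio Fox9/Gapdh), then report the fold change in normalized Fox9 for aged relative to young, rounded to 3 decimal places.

16.845

Fox9/Gapdh (young) = 97.81 / 11.98 = 8.1644
Fox9/Gapdh (aged) = 2686 / 19.53 = 137.53
Fold change = 137.53 / 8.1644 = 16.8452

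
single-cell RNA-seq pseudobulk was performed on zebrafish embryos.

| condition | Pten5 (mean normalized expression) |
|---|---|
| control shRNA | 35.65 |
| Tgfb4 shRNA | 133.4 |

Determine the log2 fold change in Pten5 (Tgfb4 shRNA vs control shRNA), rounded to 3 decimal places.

1.904

Fold change = 133.4 / 35.65 = 3.7419
log2(3.7419) = 1.9038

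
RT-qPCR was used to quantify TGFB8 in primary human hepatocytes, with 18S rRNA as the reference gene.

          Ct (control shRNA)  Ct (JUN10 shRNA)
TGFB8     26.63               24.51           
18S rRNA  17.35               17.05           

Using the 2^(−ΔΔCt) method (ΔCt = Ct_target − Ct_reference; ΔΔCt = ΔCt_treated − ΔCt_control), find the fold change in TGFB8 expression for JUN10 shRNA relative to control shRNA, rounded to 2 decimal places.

ΔCt(control shRNA) = 26.630 − 17.350 = 9.280
ΔCt(JUN10 shRNA) = 24.510 − 17.050 = 7.460
ΔΔCt = 7.460 − 9.280 = -1.820
Fold change = 2^(−(-1.820)) = 2^1.820 = 3.531

3.53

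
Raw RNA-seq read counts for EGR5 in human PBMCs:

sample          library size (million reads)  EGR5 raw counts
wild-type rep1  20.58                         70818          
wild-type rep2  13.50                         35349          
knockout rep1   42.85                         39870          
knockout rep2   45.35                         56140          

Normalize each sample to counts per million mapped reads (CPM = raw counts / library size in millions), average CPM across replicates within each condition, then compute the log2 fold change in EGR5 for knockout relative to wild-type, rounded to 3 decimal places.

CPM(wild-type rep1) = 70818 / 20.58 = 3441.1079
CPM(wild-type rep2) = 35349 / 13.50 = 2618.4444
CPM(knockout rep1) = 39870 / 42.85 = 930.4551
CPM(knockout rep2) = 56140 / 45.35 = 1237.9272
mean CPM(wild-type) = 3029.7762; mean CPM(knockout) = 1084.1912
Fold change = 1084.1912 / 3029.7762 = 0.35785
log2(0.35785) = -1.4826

-1.483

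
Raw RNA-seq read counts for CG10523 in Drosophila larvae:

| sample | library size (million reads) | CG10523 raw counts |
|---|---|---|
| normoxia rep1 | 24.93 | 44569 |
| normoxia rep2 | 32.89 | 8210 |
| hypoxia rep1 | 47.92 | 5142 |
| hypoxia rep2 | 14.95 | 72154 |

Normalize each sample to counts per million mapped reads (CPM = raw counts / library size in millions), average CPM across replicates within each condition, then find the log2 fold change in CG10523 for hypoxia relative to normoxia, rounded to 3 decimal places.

CPM(normoxia rep1) = 44569 / 24.93 = 1787.7657
CPM(normoxia rep2) = 8210 / 32.89 = 249.6199
CPM(hypoxia rep1) = 5142 / 47.92 = 107.3038
CPM(hypoxia rep2) = 72154 / 14.95 = 4826.3545
mean CPM(normoxia) = 1018.6928; mean CPM(hypoxia) = 2466.8292
Fold change = 2466.8292 / 1018.6928 = 2.42156
log2(2.42156) = 1.2759

1.276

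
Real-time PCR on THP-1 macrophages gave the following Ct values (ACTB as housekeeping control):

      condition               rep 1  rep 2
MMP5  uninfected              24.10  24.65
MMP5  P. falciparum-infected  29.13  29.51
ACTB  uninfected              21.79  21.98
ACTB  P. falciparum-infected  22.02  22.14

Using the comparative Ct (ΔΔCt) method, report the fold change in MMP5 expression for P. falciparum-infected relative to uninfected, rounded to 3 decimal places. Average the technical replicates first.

Mean Ct: MMP5 uninfected 24.375; MMP5 P. falciparum-infected 29.320; ACTB uninfected 21.885; ACTB P. falciparum-infected 22.080
ΔCt(uninfected) = 24.375 − 21.885 = 2.490
ΔCt(P. falciparum-infected) = 29.320 − 22.080 = 7.240
ΔΔCt = 7.240 − 2.490 = 4.750
Fold change = 2^(−4.750) = 0.0372

0.037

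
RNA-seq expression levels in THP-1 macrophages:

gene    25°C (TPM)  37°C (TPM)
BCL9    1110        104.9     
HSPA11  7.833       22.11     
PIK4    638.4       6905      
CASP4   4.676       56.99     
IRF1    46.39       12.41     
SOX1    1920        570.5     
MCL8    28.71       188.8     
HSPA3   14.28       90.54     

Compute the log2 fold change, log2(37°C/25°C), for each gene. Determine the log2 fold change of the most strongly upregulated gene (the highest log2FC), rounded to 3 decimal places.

3.607

log2(104.9/1110) = -3.403  (BCL9)
log2(22.11/7.833) = 1.497  (HSPA11)
log2(6905/638.4) = 3.435  (PIK4)
log2(56.99/4.676) = 3.607  (CASP4)
log2(12.41/46.39) = -1.902  (IRF1)
log2(570.5/1920) = -1.751  (SOX1)
log2(188.8/28.71) = 2.717  (MCL8)
log2(90.54/14.28) = 2.665  (HSPA3)
CASP4 is most strongly upregulated.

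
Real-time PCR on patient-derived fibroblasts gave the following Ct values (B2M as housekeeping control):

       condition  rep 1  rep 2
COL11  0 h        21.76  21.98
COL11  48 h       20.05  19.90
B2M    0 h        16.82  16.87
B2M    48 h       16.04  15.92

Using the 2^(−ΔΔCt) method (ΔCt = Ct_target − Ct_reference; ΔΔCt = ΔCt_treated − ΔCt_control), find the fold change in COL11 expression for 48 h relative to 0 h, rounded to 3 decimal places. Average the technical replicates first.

Mean Ct: COL11 0 h 21.870; COL11 48 h 19.975; B2M 0 h 16.845; B2M 48 h 15.980
ΔCt(0 h) = 21.870 − 16.845 = 5.025
ΔCt(48 h) = 19.975 − 15.980 = 3.995
ΔΔCt = 3.995 − 5.025 = -1.030
Fold change = 2^(−(-1.030)) = 2^1.030 = 2.0420

2.042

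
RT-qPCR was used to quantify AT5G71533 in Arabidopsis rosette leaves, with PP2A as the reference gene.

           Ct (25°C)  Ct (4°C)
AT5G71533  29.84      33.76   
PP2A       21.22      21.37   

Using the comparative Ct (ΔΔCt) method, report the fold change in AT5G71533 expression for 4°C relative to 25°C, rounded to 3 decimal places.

ΔCt(25°C) = 29.840 − 21.220 = 8.620
ΔCt(4°C) = 33.760 − 21.370 = 12.390
ΔΔCt = 12.390 − 8.620 = 3.770
Fold change = 2^(−3.770) = 0.0733

0.073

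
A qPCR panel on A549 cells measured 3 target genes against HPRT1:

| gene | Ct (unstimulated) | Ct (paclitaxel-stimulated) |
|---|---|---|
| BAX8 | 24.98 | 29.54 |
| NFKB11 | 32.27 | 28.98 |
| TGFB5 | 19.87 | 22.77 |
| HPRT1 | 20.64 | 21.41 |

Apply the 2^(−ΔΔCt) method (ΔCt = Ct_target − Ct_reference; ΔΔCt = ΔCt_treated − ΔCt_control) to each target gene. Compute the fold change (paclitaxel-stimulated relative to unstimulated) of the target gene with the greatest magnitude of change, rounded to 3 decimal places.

16.679

BAX8: ΔΔCt = (29.54−21.41) − (24.98−20.64) = 8.13 − 4.34 = 3.79; fold change = 2^-3.79 = 0.072
NFKB11: ΔΔCt = (28.98−21.41) − (32.27−20.64) = 7.57 − 11.63 = -4.06; fold change = 2^4.06 = 16.679
TGFB5: ΔΔCt = (22.77−21.41) − (19.87−20.64) = 1.36 − (-0.77) = 2.13; fold change = 2^-2.13 = 0.228
NFKB11 has the largest |ΔΔCt| = 4.06.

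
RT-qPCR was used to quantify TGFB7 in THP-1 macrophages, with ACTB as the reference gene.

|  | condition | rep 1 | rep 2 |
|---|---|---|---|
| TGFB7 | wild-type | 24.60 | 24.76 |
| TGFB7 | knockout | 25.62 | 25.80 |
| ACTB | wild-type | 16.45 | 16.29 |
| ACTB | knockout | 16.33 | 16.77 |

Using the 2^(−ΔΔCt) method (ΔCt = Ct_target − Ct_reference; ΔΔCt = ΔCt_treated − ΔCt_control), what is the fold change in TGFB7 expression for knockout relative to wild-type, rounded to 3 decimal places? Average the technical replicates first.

Mean Ct: TGFB7 wild-type 24.680; TGFB7 knockout 25.710; ACTB wild-type 16.370; ACTB knockout 16.550
ΔCt(wild-type) = 24.680 − 16.370 = 8.310
ΔCt(knockout) = 25.710 − 16.550 = 9.160
ΔΔCt = 9.160 − 8.310 = 0.850
Fold change = 2^(−0.850) = 0.5548

0.555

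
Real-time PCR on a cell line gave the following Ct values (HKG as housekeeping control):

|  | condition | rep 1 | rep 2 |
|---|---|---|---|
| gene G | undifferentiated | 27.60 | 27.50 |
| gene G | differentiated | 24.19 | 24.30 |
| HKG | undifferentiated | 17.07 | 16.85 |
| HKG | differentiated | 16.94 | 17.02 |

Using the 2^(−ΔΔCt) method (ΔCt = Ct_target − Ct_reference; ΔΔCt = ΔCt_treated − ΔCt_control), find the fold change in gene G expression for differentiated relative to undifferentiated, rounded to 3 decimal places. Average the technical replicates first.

10.021

Mean Ct: gene G undifferentiated 27.550; gene G differentiated 24.245; HKG undifferentiated 16.960; HKG differentiated 16.980
ΔCt(undifferentiated) = 27.550 − 16.960 = 10.590
ΔCt(differentiated) = 24.245 − 16.980 = 7.265
ΔΔCt = 7.265 − 10.590 = -3.325
Fold change = 2^(−(-3.325)) = 2^3.325 = 10.0213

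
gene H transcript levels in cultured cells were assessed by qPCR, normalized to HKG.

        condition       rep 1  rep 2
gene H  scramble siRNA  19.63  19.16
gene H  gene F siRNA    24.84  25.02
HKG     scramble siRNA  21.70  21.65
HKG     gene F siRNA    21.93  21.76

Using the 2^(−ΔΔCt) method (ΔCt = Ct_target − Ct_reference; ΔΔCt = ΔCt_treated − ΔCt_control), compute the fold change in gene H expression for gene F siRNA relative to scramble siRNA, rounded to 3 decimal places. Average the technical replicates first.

Mean Ct: gene H scramble siRNA 19.395; gene H gene F siRNA 24.930; HKG scramble siRNA 21.675; HKG gene F siRNA 21.845
ΔCt(scramble siRNA) = 19.395 − 21.675 = -2.280
ΔCt(gene F siRNA) = 24.930 − 21.845 = 3.085
ΔΔCt = 3.085 − (-2.280) = 5.365
Fold change = 2^(−5.365) = 0.0243

0.024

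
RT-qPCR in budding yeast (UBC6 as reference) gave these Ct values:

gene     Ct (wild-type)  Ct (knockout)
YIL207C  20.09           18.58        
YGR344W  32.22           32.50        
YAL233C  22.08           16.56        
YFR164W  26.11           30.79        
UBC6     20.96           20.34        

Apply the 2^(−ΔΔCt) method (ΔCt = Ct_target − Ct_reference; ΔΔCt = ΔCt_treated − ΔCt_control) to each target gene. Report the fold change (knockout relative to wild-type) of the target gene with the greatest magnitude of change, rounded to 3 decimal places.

0.025

YIL207C: ΔΔCt = (18.58−20.34) − (20.09−20.96) = -1.76 − (-0.87) = -0.89; fold change = 2^0.89 = 1.853
YGR344W: ΔΔCt = (32.50−20.34) − (32.22−20.96) = 12.16 − 11.26 = 0.90; fold change = 2^-0.90 = 0.536
YAL233C: ΔΔCt = (16.56−20.34) − (22.08−20.96) = -3.78 − 1.12 = -4.90; fold change = 2^4.90 = 29.857
YFR164W: ΔΔCt = (30.79−20.34) − (26.11−20.96) = 10.45 − 5.15 = 5.30; fold change = 2^-5.30 = 0.025
YFR164W has the largest |ΔΔCt| = 5.30.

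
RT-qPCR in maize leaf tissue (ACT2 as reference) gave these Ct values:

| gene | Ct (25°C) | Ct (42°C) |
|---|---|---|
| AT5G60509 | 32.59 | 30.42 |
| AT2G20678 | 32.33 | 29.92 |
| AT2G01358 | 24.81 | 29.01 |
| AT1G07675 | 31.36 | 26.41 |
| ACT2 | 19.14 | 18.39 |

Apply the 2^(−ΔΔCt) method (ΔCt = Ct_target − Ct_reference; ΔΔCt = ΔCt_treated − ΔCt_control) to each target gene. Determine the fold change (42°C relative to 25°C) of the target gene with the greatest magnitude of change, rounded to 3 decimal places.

AT5G60509: ΔΔCt = (30.42−18.39) − (32.59−19.14) = 12.03 − 13.45 = -1.42; fold change = 2^1.42 = 2.676
AT2G20678: ΔΔCt = (29.92−18.39) − (32.33−19.14) = 11.53 − 13.19 = -1.66; fold change = 2^1.66 = 3.160
AT2G01358: ΔΔCt = (29.01−18.39) − (24.81−19.14) = 10.62 − 5.67 = 4.95; fold change = 2^-4.95 = 0.032
AT1G07675: ΔΔCt = (26.41−18.39) − (31.36−19.14) = 8.02 − 12.22 = -4.20; fold change = 2^4.20 = 18.379
AT2G01358 has the largest |ΔΔCt| = 4.95.

0.032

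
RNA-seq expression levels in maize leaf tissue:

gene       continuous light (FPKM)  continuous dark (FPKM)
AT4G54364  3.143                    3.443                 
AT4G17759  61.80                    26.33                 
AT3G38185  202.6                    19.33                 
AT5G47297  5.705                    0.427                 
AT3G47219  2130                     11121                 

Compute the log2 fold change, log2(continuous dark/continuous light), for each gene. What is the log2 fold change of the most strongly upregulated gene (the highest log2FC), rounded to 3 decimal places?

2.384

log2(3.443/3.143) = 0.132  (AT4G54364)
log2(26.33/61.80) = -1.231  (AT4G17759)
log2(19.33/202.6) = -3.390  (AT3G38185)
log2(0.427/5.705) = -3.740  (AT5G47297)
log2(11121/2130) = 2.384  (AT3G47219)
AT3G47219 is most strongly upregulated.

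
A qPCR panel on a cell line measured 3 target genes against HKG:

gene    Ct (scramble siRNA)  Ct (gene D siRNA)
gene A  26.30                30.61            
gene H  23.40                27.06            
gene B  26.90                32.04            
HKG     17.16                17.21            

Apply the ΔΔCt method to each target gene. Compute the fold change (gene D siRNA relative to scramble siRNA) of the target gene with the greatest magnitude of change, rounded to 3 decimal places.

0.029

gene A: ΔΔCt = (30.61−17.21) − (26.30−17.16) = 13.40 − 9.14 = 4.26; fold change = 2^-4.26 = 0.052
gene H: ΔΔCt = (27.06−17.21) − (23.40−17.16) = 9.85 − 6.24 = 3.61; fold change = 2^-3.61 = 0.082
gene B: ΔΔCt = (32.04−17.21) − (26.90−17.16) = 14.83 − 9.74 = 5.09; fold change = 2^-5.09 = 0.029
gene B has the largest |ΔΔCt| = 5.09.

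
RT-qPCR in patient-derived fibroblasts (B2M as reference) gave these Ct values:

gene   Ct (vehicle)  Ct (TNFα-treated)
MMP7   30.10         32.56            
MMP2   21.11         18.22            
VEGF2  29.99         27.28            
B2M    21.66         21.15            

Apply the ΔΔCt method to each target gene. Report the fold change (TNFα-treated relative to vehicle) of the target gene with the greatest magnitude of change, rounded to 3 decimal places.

0.128

MMP7: ΔΔCt = (32.56−21.15) − (30.10−21.66) = 11.41 − 8.44 = 2.97; fold change = 2^-2.97 = 0.128
MMP2: ΔΔCt = (18.22−21.15) − (21.11−21.66) = -2.93 − (-0.55) = -2.38; fold change = 2^2.38 = 5.205
VEGF2: ΔΔCt = (27.28−21.15) − (29.99−21.66) = 6.13 − 8.33 = -2.20; fold change = 2^2.20 = 4.595
MMP7 has the largest |ΔΔCt| = 2.97.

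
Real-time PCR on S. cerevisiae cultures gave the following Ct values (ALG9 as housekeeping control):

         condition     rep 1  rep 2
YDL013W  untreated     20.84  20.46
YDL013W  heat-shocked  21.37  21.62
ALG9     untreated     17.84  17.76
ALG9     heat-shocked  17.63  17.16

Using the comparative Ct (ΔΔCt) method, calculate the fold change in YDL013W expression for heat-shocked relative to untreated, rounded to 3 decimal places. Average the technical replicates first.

0.420

Mean Ct: YDL013W untreated 20.650; YDL013W heat-shocked 21.495; ALG9 untreated 17.800; ALG9 heat-shocked 17.395
ΔCt(untreated) = 20.650 − 17.800 = 2.850
ΔCt(heat-shocked) = 21.495 − 17.395 = 4.100
ΔΔCt = 4.100 − 2.850 = 1.250
Fold change = 2^(−1.250) = 0.4204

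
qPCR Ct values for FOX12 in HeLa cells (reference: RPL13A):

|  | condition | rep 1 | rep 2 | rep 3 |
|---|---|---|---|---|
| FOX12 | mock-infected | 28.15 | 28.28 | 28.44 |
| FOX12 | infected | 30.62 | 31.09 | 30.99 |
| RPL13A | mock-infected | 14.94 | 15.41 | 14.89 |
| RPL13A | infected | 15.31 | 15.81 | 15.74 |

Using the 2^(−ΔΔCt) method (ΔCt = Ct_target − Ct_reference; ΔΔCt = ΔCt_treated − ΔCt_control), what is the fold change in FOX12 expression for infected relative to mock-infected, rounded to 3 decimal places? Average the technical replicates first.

Mean Ct: FOX12 mock-infected 28.290; FOX12 infected 30.900; RPL13A mock-infected 15.080; RPL13A infected 15.620
ΔCt(mock-infected) = 28.290 − 15.080 = 13.210
ΔCt(infected) = 30.900 − 15.620 = 15.280
ΔΔCt = 15.280 − 13.210 = 2.070
Fold change = 2^(−2.070) = 0.2382

0.238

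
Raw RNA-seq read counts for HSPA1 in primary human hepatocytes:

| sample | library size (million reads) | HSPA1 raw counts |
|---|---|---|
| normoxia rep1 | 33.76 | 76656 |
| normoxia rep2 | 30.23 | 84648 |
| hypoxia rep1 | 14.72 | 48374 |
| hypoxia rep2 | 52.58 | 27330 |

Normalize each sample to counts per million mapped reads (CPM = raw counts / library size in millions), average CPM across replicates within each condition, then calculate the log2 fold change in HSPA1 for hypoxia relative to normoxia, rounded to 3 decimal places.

-0.414

CPM(normoxia rep1) = 76656 / 33.76 = 2270.6161
CPM(normoxia rep2) = 84648 / 30.23 = 2800.1323
CPM(hypoxia rep1) = 48374 / 14.72 = 3286.2772
CPM(hypoxia rep2) = 27330 / 52.58 = 519.7794
mean CPM(normoxia) = 2535.3742; mean CPM(hypoxia) = 1903.0283
Fold change = 1903.0283 / 2535.3742 = 0.75059
log2(0.75059) = -0.4139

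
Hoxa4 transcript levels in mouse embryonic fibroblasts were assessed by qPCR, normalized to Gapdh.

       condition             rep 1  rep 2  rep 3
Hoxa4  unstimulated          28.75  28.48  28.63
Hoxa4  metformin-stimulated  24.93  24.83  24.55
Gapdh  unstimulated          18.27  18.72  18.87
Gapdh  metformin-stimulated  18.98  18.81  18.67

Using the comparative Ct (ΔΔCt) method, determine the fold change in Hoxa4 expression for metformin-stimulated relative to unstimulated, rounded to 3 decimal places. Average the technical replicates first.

Mean Ct: Hoxa4 unstimulated 28.620; Hoxa4 metformin-stimulated 24.770; Gapdh unstimulated 18.620; Gapdh metformin-stimulated 18.820
ΔCt(unstimulated) = 28.620 − 18.620 = 10.000
ΔCt(metformin-stimulated) = 24.770 − 18.820 = 5.950
ΔΔCt = 5.950 − 10.000 = -4.050
Fold change = 2^(−(-4.050)) = 2^4.050 = 16.5642

16.564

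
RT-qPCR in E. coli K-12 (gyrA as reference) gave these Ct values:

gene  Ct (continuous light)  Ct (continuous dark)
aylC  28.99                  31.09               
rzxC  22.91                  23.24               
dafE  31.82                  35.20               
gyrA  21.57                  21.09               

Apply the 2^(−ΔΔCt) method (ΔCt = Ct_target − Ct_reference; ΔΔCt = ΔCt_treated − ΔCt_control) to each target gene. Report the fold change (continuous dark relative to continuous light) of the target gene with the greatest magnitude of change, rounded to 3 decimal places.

0.069

aylC: ΔΔCt = (31.09−21.09) − (28.99−21.57) = 10.00 − 7.42 = 2.58; fold change = 2^-2.58 = 0.167
rzxC: ΔΔCt = (23.24−21.09) − (22.91−21.57) = 2.15 − 1.34 = 0.81; fold change = 2^-0.81 = 0.570
dafE: ΔΔCt = (35.20−21.09) − (31.82−21.57) = 14.11 − 10.25 = 3.86; fold change = 2^-3.86 = 0.069
dafE has the largest |ΔΔCt| = 3.86.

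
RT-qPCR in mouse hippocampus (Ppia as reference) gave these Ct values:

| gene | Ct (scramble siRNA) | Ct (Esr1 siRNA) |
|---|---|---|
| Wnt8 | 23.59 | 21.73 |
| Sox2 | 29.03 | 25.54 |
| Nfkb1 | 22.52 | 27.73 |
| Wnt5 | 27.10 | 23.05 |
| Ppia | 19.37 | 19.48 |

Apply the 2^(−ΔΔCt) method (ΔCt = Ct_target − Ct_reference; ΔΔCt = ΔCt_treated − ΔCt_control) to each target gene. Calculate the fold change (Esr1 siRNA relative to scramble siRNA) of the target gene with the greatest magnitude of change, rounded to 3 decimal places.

Wnt8: ΔΔCt = (21.73−19.48) − (23.59−19.37) = 2.25 − 4.22 = -1.97; fold change = 2^1.97 = 3.918
Sox2: ΔΔCt = (25.54−19.48) − (29.03−19.37) = 6.06 − 9.66 = -3.60; fold change = 2^3.60 = 12.126
Nfkb1: ΔΔCt = (27.73−19.48) − (22.52−19.37) = 8.25 − 3.15 = 5.10; fold change = 2^-5.10 = 0.029
Wnt5: ΔΔCt = (23.05−19.48) − (27.10−19.37) = 3.57 − 7.73 = -4.16; fold change = 2^4.16 = 17.877
Nfkb1 has the largest |ΔΔCt| = 5.10.

0.029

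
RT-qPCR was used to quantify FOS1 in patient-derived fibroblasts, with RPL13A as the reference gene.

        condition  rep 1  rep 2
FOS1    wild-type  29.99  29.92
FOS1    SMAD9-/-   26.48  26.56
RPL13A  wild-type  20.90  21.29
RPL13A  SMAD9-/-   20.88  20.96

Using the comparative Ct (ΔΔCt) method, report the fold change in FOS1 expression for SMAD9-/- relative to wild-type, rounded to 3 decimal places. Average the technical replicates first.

9.580

Mean Ct: FOS1 wild-type 29.955; FOS1 SMAD9-/- 26.520; RPL13A wild-type 21.095; RPL13A SMAD9-/- 20.920
ΔCt(wild-type) = 29.955 − 21.095 = 8.860
ΔCt(SMAD9-/-) = 26.520 − 20.920 = 5.600
ΔΔCt = 5.600 − 8.860 = -3.260
Fold change = 2^(−(-3.260)) = 2^3.260 = 9.5798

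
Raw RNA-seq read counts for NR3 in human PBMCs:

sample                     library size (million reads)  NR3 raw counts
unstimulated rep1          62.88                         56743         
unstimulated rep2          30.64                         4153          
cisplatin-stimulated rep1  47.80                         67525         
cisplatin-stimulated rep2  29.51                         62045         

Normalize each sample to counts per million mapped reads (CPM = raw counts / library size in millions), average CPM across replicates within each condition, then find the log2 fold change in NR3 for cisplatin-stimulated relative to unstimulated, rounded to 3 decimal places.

1.760

CPM(unstimulated rep1) = 56743 / 62.88 = 902.4014
CPM(unstimulated rep2) = 4153 / 30.64 = 135.5418
CPM(cisplatin-stimulated rep1) = 67525 / 47.80 = 1412.6569
CPM(cisplatin-stimulated rep2) = 62045 / 29.51 = 2102.5076
mean CPM(unstimulated) = 518.9716; mean CPM(cisplatin-stimulated) = 1757.5823
Fold change = 1757.5823 / 518.9716 = 3.38666
log2(3.38666) = 1.7599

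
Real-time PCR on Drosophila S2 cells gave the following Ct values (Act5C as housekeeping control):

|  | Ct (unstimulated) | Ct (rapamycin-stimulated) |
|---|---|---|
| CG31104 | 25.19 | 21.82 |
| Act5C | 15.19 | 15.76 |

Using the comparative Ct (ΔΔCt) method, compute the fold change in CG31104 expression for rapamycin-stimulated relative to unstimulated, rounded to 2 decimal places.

15.35

ΔCt(unstimulated) = 25.190 − 15.190 = 10.000
ΔCt(rapamycin-stimulated) = 21.820 − 15.760 = 6.060
ΔΔCt = 6.060 − 10.000 = -3.940
Fold change = 2^(−(-3.940)) = 2^3.940 = 15.348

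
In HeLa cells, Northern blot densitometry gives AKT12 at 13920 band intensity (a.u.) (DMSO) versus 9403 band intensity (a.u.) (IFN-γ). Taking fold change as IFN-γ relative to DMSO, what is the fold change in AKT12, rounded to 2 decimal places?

Fold change = 9403 / 13920 = 0.676
AKT12 is downregulated.

0.68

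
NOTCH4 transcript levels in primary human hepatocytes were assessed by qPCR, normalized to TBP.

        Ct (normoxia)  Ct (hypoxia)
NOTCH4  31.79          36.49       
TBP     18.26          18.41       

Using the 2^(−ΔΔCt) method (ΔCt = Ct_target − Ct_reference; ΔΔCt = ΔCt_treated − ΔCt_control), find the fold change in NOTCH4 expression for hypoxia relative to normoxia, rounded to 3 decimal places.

0.043

ΔCt(normoxia) = 31.790 − 18.260 = 13.530
ΔCt(hypoxia) = 36.490 − 18.410 = 18.080
ΔΔCt = 18.080 − 13.530 = 4.550
Fold change = 2^(−4.550) = 0.0427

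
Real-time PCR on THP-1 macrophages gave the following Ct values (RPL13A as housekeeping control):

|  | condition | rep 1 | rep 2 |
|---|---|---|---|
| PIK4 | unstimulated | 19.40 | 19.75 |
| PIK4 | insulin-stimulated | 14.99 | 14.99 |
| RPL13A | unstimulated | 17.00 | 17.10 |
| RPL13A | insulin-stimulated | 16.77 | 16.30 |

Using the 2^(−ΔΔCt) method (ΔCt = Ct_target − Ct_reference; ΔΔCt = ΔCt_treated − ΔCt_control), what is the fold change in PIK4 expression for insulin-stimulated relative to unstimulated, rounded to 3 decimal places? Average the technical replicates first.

16.795

Mean Ct: PIK4 unstimulated 19.575; PIK4 insulin-stimulated 14.990; RPL13A unstimulated 17.050; RPL13A insulin-stimulated 16.535
ΔCt(unstimulated) = 19.575 − 17.050 = 2.525
ΔCt(insulin-stimulated) = 14.990 − 16.535 = -1.545
ΔΔCt = -1.545 − 2.525 = -4.070
Fold change = 2^(−(-4.070)) = 2^4.070 = 16.7955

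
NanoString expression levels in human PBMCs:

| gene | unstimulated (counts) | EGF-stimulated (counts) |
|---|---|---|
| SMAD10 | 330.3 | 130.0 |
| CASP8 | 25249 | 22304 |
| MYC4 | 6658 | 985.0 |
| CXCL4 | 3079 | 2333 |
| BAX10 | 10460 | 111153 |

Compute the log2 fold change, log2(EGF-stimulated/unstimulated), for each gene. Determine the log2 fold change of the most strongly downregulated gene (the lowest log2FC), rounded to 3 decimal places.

-2.757

log2(130.0/330.3) = -1.345  (SMAD10)
log2(22304/25249) = -0.179  (CASP8)
log2(985.0/6658) = -2.757  (MYC4)
log2(2333/3079) = -0.400  (CXCL4)
log2(111153/10460) = 3.410  (BAX10)
MYC4 is most strongly downregulated.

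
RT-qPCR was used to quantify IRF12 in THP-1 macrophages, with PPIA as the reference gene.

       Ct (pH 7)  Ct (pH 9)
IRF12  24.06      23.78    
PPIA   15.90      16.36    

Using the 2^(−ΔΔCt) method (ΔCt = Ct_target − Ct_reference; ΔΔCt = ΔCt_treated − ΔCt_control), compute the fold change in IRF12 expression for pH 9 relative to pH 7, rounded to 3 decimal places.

ΔCt(pH 7) = 24.060 − 15.900 = 8.160
ΔCt(pH 9) = 23.780 − 16.360 = 7.420
ΔΔCt = 7.420 − 8.160 = -0.740
Fold change = 2^(−(-0.740)) = 2^0.740 = 1.6702

1.670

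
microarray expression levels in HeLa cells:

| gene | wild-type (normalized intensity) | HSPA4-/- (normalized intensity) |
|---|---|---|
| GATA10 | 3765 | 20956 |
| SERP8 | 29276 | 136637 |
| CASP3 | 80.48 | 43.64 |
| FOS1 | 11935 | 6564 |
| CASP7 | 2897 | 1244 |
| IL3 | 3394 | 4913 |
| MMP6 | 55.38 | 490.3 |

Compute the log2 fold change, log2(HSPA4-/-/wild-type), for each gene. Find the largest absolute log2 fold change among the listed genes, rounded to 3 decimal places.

3.146

log2(20956/3765) = 2.477  (GATA10)
log2(136637/29276) = 2.223  (SERP8)
log2(43.64/80.48) = -0.883  (CASP3)
log2(6564/11935) = -0.863  (FOS1)
log2(1244/2897) = -1.220  (CASP7)
log2(4913/3394) = 0.534  (IL3)
log2(490.3/55.38) = 3.146  (MMP6)
The largest magnitude belongs to MMP6.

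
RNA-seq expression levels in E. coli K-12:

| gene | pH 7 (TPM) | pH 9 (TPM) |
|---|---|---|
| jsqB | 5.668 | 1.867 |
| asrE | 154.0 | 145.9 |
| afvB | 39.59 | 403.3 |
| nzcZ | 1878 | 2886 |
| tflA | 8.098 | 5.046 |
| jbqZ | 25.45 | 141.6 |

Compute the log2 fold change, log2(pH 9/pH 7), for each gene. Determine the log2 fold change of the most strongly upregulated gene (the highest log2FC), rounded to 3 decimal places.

log2(1.867/5.668) = -1.602  (jsqB)
log2(145.9/154.0) = -0.078  (asrE)
log2(403.3/39.59) = 3.349  (afvB)
log2(2886/1878) = 0.620  (nzcZ)
log2(5.046/8.098) = -0.682  (tflA)
log2(141.6/25.45) = 2.476  (jbqZ)
afvB is most strongly upregulated.

3.349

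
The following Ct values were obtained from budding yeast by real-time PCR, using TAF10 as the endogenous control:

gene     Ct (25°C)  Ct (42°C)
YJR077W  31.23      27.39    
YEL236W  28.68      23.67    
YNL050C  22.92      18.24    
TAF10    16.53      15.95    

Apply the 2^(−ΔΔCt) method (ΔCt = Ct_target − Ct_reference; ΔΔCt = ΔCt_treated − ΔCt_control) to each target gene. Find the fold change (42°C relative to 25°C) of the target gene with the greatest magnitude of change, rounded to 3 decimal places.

21.556

YJR077W: ΔΔCt = (27.39−15.95) − (31.23−16.53) = 11.44 − 14.70 = -3.26; fold change = 2^3.26 = 9.580
YEL236W: ΔΔCt = (23.67−15.95) − (28.68−16.53) = 7.72 − 12.15 = -4.43; fold change = 2^4.43 = 21.556
YNL050C: ΔΔCt = (18.24−15.95) − (22.92−16.53) = 2.29 − 6.39 = -4.10; fold change = 2^4.10 = 17.148
YEL236W has the largest |ΔΔCt| = 4.43.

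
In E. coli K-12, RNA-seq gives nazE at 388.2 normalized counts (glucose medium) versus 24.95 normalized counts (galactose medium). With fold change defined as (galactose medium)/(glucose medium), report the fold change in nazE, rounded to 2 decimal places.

0.06

Fold change = 24.95 / 388.2 = 0.064
nazE is downregulated.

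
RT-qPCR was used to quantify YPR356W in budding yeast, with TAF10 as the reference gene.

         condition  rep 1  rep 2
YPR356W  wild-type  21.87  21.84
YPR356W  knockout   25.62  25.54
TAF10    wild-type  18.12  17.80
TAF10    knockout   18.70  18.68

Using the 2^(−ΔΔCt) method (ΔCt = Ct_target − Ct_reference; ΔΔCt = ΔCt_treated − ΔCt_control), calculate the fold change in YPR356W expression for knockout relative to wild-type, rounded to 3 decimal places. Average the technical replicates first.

0.125

Mean Ct: YPR356W wild-type 21.855; YPR356W knockout 25.580; TAF10 wild-type 17.960; TAF10 knockout 18.690
ΔCt(wild-type) = 21.855 − 17.960 = 3.895
ΔCt(knockout) = 25.580 − 18.690 = 6.890
ΔΔCt = 6.890 − 3.895 = 2.995
Fold change = 2^(−2.995) = 0.1254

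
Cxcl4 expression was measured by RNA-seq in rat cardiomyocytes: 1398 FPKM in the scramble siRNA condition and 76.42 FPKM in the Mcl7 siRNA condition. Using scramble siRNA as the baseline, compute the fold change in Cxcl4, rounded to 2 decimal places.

Fold change = 76.42 / 1398 = 0.055
Cxcl4 is downregulated.

0.05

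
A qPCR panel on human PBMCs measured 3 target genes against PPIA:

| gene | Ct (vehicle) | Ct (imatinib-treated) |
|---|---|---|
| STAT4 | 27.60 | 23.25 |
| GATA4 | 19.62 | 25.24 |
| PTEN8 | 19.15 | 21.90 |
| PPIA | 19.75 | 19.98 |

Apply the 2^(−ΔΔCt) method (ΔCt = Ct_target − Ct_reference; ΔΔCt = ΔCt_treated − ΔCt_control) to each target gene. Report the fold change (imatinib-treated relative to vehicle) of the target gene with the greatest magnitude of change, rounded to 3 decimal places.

0.024

STAT4: ΔΔCt = (23.25−19.98) − (27.60−19.75) = 3.27 − 7.85 = -4.58; fold change = 2^4.58 = 23.918
GATA4: ΔΔCt = (25.24−19.98) − (19.62−19.75) = 5.26 − (-0.13) = 5.39; fold change = 2^-5.39 = 0.024
PTEN8: ΔΔCt = (21.90−19.98) − (19.15−19.75) = 1.92 − (-0.60) = 2.52; fold change = 2^-2.52 = 0.174
GATA4 has the largest |ΔΔCt| = 5.39.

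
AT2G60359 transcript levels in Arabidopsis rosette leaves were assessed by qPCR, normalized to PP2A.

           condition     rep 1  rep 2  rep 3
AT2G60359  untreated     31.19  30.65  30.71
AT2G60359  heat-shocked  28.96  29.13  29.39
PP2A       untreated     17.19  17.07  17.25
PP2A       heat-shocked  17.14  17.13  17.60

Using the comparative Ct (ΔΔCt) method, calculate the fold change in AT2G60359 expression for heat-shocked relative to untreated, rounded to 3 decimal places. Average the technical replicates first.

3.506

Mean Ct: AT2G60359 untreated 30.850; AT2G60359 heat-shocked 29.160; PP2A untreated 17.170; PP2A heat-shocked 17.290
ΔCt(untreated) = 30.850 − 17.170 = 13.680
ΔCt(heat-shocked) = 29.160 − 17.290 = 11.870
ΔΔCt = 11.870 − 13.680 = -1.810
Fold change = 2^(−(-1.810)) = 2^1.810 = 3.5064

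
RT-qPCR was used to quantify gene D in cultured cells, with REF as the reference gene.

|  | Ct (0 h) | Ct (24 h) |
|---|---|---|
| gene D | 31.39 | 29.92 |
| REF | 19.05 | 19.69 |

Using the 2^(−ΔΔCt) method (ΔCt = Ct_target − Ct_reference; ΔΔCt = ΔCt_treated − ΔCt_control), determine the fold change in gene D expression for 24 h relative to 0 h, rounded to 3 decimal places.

4.317

ΔCt(0 h) = 31.390 − 19.050 = 12.340
ΔCt(24 h) = 29.920 − 19.690 = 10.230
ΔΔCt = 10.230 − 12.340 = -2.110
Fold change = 2^(−(-2.110)) = 2^2.110 = 4.3169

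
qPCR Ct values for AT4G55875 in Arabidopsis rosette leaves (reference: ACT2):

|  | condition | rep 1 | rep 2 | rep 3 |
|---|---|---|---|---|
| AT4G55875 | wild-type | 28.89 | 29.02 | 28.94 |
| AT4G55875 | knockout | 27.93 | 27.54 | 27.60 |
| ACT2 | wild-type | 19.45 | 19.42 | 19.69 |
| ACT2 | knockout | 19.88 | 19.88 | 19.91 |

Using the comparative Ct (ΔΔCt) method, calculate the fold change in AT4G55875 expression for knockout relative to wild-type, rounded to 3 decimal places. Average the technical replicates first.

Mean Ct: AT4G55875 wild-type 28.950; AT4G55875 knockout 27.690; ACT2 wild-type 19.520; ACT2 knockout 19.890
ΔCt(wild-type) = 28.950 − 19.520 = 9.430
ΔCt(knockout) = 27.690 − 19.890 = 7.800
ΔΔCt = 7.800 − 9.430 = -1.630
Fold change = 2^(−(-1.630)) = 2^1.630 = 3.0951

3.095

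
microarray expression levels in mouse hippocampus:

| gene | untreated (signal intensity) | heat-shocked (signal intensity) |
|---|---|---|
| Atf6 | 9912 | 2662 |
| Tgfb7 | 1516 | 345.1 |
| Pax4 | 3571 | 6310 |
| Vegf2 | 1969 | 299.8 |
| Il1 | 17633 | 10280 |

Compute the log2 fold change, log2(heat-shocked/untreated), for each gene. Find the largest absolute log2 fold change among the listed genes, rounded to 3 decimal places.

2.715

log2(2662/9912) = -1.897  (Atf6)
log2(345.1/1516) = -2.135  (Tgfb7)
log2(6310/3571) = 0.821  (Pax4)
log2(299.8/1969) = -2.715  (Vegf2)
log2(10280/17633) = -0.778  (Il1)
The largest magnitude belongs to Vegf2.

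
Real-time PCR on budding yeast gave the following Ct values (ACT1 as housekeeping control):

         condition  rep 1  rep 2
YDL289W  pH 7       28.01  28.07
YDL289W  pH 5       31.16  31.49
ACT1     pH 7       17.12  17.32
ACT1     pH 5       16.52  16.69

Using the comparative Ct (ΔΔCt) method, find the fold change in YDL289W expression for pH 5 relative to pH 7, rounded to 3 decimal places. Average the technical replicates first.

Mean Ct: YDL289W pH 7 28.040; YDL289W pH 5 31.325; ACT1 pH 7 17.220; ACT1 pH 5 16.605
ΔCt(pH 7) = 28.040 − 17.220 = 10.820
ΔCt(pH 5) = 31.325 − 16.605 = 14.720
ΔΔCt = 14.720 − 10.820 = 3.900
Fold change = 2^(−3.900) = 0.0670

0.067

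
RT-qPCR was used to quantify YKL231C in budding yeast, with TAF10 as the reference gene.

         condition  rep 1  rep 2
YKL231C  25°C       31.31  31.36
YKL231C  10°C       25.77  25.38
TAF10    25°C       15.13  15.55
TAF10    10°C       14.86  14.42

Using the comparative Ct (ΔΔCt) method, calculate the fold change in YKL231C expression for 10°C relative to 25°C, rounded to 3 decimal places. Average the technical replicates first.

33.359

Mean Ct: YKL231C 25°C 31.335; YKL231C 10°C 25.575; TAF10 25°C 15.340; TAF10 10°C 14.640
ΔCt(25°C) = 31.335 − 15.340 = 15.995
ΔCt(10°C) = 25.575 − 14.640 = 10.935
ΔΔCt = 10.935 − 15.995 = -5.060
Fold change = 2^(−(-5.060)) = 2^5.060 = 33.3589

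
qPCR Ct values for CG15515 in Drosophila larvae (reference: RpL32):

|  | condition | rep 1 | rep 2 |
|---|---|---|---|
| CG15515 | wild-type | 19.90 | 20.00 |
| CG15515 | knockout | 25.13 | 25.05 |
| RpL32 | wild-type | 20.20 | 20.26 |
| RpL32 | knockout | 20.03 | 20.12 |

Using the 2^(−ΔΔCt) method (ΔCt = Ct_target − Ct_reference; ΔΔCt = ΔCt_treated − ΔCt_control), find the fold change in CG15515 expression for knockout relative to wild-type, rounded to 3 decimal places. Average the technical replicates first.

Mean Ct: CG15515 wild-type 19.950; CG15515 knockout 25.090; RpL32 wild-type 20.230; RpL32 knockout 20.075
ΔCt(wild-type) = 19.950 − 20.230 = -0.280
ΔCt(knockout) = 25.090 − 20.075 = 5.015
ΔΔCt = 5.015 − (-0.280) = 5.295
Fold change = 2^(−5.295) = 0.0255

0.025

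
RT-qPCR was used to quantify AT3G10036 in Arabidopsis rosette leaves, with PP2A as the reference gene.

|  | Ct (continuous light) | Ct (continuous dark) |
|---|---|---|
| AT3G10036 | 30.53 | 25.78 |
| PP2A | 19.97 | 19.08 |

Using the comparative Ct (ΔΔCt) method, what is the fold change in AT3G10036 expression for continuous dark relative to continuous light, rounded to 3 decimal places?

14.520

ΔCt(continuous light) = 30.530 − 19.970 = 10.560
ΔCt(continuous dark) = 25.780 − 19.080 = 6.700
ΔΔCt = 6.700 − 10.560 = -3.860
Fold change = 2^(−(-3.860)) = 2^3.860 = 14.5203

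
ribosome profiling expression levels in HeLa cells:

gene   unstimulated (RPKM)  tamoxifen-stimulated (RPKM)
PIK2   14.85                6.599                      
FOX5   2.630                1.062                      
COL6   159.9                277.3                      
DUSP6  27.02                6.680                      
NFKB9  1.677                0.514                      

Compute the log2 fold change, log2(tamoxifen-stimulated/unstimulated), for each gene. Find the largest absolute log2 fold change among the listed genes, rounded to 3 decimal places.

2.016

log2(6.599/14.85) = -1.170  (PIK2)
log2(1.062/2.630) = -1.308  (FOX5)
log2(277.3/159.9) = 0.794  (COL6)
log2(6.680/27.02) = -2.016  (DUSP6)
log2(0.514/1.677) = -1.706  (NFKB9)
The largest magnitude belongs to DUSP6.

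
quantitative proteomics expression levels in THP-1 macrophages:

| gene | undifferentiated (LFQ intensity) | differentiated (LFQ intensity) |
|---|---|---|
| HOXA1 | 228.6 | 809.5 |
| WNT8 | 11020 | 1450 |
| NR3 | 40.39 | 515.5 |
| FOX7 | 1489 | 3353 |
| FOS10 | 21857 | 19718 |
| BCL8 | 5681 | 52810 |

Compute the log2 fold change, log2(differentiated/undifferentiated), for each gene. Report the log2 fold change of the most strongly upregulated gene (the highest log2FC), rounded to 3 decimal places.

3.674

log2(809.5/228.6) = 1.824  (HOXA1)
log2(1450/11020) = -2.926  (WNT8)
log2(515.5/40.39) = 3.674  (NR3)
log2(3353/1489) = 1.171  (FOX7)
log2(19718/21857) = -0.149  (FOS10)
log2(52810/5681) = 3.217  (BCL8)
NR3 is most strongly upregulated.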